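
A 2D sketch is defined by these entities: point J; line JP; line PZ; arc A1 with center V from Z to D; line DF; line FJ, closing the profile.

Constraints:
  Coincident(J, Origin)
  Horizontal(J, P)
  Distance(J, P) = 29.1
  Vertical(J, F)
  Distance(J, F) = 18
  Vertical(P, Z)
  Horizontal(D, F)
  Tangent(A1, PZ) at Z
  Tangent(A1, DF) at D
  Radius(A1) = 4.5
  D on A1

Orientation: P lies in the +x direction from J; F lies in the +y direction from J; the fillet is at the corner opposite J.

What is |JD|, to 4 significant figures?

30.48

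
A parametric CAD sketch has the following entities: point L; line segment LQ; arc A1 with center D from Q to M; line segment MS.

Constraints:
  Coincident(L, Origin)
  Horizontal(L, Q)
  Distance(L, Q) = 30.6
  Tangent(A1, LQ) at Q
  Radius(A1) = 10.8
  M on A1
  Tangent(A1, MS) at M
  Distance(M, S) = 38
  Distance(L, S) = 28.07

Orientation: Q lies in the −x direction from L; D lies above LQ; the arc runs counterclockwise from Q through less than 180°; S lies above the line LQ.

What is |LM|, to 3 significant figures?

23.7

Checks: |DM| = 10.80 ✓; ∠(DM, MS) = 90.00° ✓; |MS| = 38.00 ✓; |LS| = 28.07 ✓.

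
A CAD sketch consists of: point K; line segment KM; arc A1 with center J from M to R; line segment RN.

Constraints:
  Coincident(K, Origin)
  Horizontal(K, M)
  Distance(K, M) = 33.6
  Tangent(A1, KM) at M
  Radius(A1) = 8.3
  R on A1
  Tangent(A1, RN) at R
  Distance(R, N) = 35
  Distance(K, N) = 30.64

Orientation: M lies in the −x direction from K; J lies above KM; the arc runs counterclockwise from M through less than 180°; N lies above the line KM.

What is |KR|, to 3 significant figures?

27.3

K is at the origin; K and M share the same y with |KM| = 33.6 and M on the −x side, so M = (-33.6, 0.00). Tangency of A1 to KM means the radius JM is perpendicular to KM, so J = M + (0, 8.3) = (-33.6, 8.30). Since JR ⟂ RN (tangency), |JN| = √(8.3² + 35.0²) = 36.0 regardless of where R sits on A1. So N lies on both circle(K, 30.64) and circle(J, 36.0); the above-KM intersection is N = (-5.08, 30.2). R is the foot of the tangent from N: R = (-27.2, 3.06).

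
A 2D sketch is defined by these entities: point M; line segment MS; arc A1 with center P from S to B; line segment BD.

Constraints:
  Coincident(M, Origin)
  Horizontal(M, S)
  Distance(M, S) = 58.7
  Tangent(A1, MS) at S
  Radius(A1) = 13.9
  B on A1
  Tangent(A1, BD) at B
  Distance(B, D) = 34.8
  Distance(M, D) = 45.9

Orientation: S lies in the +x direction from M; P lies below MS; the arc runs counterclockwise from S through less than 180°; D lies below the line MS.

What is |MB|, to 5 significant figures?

47.370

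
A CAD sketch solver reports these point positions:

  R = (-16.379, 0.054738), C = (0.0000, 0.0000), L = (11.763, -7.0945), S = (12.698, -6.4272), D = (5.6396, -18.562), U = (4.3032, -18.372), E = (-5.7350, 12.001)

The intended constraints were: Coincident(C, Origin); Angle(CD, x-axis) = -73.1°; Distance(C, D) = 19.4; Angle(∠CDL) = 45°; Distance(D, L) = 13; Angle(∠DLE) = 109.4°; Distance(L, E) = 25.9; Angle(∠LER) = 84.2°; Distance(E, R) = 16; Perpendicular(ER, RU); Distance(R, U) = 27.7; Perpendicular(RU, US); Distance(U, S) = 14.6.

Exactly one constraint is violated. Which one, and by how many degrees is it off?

Perpendicular(RU, US) — off by 6.60°.

C = (0.00, 0.00) ✓; CD at -73.10° ✓; |CD| = 19.40 ✓; ∠CDL = 45.00° ✓; |DL| = 13.00 ✓; ∠DLE = 109.4° ✓; |LE| = 25.90 ✓; ∠LER = 84.20° ✓; |ER| = 16.00 ✓; ∠(ER, RU) = 90.00° ✓; |RU| = 27.70 ✓; ∠(RU, US) = 96.60° ✗; |US| = 14.60 ✓.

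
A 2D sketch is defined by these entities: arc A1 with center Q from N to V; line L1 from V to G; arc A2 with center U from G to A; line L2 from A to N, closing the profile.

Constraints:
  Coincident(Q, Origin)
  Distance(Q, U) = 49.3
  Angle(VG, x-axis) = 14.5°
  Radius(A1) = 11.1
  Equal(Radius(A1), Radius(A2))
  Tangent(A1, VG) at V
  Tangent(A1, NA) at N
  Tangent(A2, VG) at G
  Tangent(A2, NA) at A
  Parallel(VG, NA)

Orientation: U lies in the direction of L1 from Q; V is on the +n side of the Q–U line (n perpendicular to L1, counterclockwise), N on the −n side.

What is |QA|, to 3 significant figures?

50.5

The slot axis is L1's direction at 14.5°, so u = (cos 14.5°, sin 14.5°) = (0.968, 0.250) and n = (−sin 14.5°, cos 14.5°) = (-0.250, 0.968). Q is at the origin and U lies 49.3 along u from Q, so U = 49.3·u = (47.7, 12.3). Tangency of A1 to both parallel lines with radius 11.1 puts V and N at Q ± 11.1·n: V = (-2.78, 10.7), N = (2.78, -10.7). Equal radii place G and A the same way about U: G = U + 11.1·n = (45.0, 23.1), A = U − 11.1·n = (50.5, 1.60). Then |QA| = |A − Q| = 50.5.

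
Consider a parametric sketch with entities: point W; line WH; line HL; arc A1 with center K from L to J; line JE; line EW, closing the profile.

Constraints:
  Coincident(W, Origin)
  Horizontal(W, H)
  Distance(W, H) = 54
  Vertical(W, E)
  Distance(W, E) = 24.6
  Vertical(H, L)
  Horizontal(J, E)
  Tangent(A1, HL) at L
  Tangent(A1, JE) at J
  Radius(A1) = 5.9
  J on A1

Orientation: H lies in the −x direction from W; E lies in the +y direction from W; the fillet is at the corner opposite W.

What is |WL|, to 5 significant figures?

57.146

The virtual corner opposite W is at (-54.000, 24.600). Since A1 is tangent to HL there, KL ⟂ HL and A1 meets JE tangentially, so KJ is at right angles to JE, with radius 5.9, so the center K sits 5.9 in from both sides at K = (-48.100, 18.700). That places the tangent points at L = (-54.000, 18.700) on HL and J = (-48.100, 24.600) on JE. Then |WL| = |L − W| = 57.146.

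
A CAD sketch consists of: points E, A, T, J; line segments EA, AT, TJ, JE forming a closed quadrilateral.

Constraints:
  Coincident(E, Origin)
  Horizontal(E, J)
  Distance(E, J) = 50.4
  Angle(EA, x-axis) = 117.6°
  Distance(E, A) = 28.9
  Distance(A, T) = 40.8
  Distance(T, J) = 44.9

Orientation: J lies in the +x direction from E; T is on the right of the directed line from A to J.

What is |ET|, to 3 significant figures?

11.9

Checks: |AT| = 40.80 ✓; |TJ| = 44.90 ✓.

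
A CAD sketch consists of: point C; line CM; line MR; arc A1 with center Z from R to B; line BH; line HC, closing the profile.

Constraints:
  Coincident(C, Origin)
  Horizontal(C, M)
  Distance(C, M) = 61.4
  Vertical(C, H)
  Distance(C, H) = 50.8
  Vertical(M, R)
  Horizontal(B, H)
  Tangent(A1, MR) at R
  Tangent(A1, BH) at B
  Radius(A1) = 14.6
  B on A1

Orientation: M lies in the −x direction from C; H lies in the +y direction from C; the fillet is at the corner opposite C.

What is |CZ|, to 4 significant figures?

59.17

C and H share the same x with |CH| = 50.8 and H on the +y side, so H = (0.000, 50.80). The virtual corner opposite C is at (-61.40, 50.80). A1 meets MR tangentially, so ZR is at right angles to MR and tangency of A1 to BH means the radius ZB is perpendicular to BH, with radius 14.6, so the center Z sits 14.6 in from both sides at Z = (-46.80, 36.20). Then |CZ| = |Z − C| = 59.17.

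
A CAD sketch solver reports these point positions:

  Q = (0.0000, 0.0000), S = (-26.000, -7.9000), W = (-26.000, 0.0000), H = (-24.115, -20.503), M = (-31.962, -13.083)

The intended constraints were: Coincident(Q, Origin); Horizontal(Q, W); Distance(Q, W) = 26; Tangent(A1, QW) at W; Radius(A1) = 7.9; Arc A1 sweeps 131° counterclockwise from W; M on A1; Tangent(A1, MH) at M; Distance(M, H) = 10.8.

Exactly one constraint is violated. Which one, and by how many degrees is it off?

Tangent(A1, MH) at M — off by 5.60°.

Q = (0.00, 0.00) ✓; Q.y = 0.00, W.y = 0.00 ✓; |QW| = 26.00 ✓; ∠(SW, WQ) = 90.00° ✓; |SW| = 7.900 ✓; bearing(S→M) − bearing(S→W) = 131.0° ✓; |SM| = 7.900 ✓; ∠(SM, MH) = 84.40° ✗; |MH| = 10.80 ✓.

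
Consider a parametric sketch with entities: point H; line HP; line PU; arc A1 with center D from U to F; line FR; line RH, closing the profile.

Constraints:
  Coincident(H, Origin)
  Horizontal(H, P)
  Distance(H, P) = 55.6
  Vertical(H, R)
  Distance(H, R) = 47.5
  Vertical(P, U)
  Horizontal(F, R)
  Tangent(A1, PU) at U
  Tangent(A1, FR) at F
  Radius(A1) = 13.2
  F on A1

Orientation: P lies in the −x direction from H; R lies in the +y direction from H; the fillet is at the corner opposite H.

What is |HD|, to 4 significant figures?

54.54

H is at the origin; HP is horizontal with |HP| = 55.6 and P on the −x side, so P = (-55.60, 0.000). H and R share the same x with |HR| = 47.5 and R on the +y side, so R = (0.000, 47.50). The virtual corner opposite H is at (-55.60, 47.50). A1 meets PU tangentially, so DU is at right angles to PU and since A1 is tangent to FR there, DF ⟂ FR, with radius 13.2, so the center D sits 13.2 in from both sides at D = (-42.40, 34.30). Then |HD| = |D − H| = 54.54.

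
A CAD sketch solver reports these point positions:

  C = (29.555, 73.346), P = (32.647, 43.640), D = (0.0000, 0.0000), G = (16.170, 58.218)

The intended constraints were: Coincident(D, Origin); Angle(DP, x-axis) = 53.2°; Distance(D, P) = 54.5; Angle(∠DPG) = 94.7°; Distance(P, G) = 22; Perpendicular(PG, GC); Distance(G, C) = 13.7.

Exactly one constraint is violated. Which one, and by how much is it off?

Distance(G, C) = 13.7 — off by 6.50.

D = (0.00, 0.00) ✓; DP at 53.20° ✓; |DP| = 54.50 ✓; ∠DPG = 94.70° ✓; |PG| = 22.00 ✓; ∠(PG, GC) = 90.00° ✓; |GC| = 20.20 ✗.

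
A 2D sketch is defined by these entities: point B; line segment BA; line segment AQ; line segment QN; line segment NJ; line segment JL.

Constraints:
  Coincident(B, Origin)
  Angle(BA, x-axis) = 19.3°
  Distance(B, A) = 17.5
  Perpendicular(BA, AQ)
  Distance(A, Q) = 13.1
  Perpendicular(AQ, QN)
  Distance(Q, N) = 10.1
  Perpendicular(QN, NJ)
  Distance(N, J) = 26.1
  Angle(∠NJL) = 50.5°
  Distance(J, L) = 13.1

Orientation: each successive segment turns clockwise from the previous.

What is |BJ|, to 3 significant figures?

15.0

B is at the origin; BA runs at 19.3° with length 17.5, so A = (16.5, 5.78). The perpendicularity gives AQ at right angles to BA, so AQ runs at -70.7°; with |AQ| = 13.1, Q = (20.8, -6.58). The perpendicularity gives QN at right angles to AQ, so QN runs at -161°; with |QN| = 10.1, N = (11.3, -9.92). The perpendicularity gives NJ at right angles to QN, so NJ runs at 109°; with |NJ| = 26.1, J = (2.69, 14.7). Then |BJ| = |J − B| = 15.0.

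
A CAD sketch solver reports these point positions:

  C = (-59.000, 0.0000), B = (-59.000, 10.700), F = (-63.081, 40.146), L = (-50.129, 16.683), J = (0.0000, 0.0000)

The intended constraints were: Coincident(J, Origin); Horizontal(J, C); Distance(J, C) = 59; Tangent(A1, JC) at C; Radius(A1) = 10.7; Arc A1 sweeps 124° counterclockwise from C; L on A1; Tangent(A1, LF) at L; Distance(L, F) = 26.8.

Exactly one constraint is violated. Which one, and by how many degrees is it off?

Tangent(A1, LF) at L — off by 5.10°.

J = (0.00, 0.00) ✓; J.y = 0.00, C.y = 0.00 ✓; |JC| = 59.00 ✓; ∠(BC, CJ) = 90.00° ✓; |BC| = 10.70 ✓; bearing(B→L) − bearing(B→C) = 124.0° ✓; |BL| = 10.70 ✓; ∠(BL, LF) = 95.10° ✗; |LF| = 26.80 ✓.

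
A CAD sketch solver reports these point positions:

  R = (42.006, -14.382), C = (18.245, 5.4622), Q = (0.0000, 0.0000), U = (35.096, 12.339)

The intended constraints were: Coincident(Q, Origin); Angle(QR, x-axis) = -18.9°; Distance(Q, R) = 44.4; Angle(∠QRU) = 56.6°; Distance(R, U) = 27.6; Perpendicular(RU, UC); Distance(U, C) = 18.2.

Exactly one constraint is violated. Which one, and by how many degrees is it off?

Perpendicular(RU, UC) — off by 7.70°.

Q = (0.00, 0.00) ✓; QR at -18.90° ✓; |QR| = 44.40 ✓; ∠QRU = 56.60° ✓; |RU| = 27.60 ✓; ∠(RU, UC) = 97.70° ✗; |UC| = 18.20 ✓.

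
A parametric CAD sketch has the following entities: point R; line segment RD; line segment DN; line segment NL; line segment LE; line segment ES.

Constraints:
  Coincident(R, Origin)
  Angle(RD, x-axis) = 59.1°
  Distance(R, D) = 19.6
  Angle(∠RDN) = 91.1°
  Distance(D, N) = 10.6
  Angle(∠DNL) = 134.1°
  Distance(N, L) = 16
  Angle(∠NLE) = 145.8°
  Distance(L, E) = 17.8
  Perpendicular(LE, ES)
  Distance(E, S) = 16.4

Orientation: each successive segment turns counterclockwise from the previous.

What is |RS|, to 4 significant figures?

15.21

∠NLE = 145.8° gives LE at -131.9° from the x-axis; with |LE| = 17.8, E = (-26.34, 5.343). LE ⟂ ES, so ES runs at -41.90°; with |ES| = 16.4, S = (-14.14, -5.610). Then |RS| = |S − R| = 15.21.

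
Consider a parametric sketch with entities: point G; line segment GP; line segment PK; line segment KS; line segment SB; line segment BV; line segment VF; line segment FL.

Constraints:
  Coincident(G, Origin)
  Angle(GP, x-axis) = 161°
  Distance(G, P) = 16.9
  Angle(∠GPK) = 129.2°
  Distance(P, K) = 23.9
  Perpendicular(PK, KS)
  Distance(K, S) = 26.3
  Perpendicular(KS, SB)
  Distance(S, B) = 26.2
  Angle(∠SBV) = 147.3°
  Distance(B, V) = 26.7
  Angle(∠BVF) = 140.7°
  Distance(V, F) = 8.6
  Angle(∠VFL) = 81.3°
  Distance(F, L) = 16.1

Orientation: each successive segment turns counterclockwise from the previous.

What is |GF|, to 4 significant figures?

19.20

∠SBV = 147.3° gives BV at 64.50° from the x-axis; with |BV| = 26.7, V = (11.33, 8.461). ∠BVF = 140.7° gives VF at 103.8° from the x-axis; with |VF| = 8.6, F = (9.278, 16.81). Then |GF| = |F − G| = 19.20.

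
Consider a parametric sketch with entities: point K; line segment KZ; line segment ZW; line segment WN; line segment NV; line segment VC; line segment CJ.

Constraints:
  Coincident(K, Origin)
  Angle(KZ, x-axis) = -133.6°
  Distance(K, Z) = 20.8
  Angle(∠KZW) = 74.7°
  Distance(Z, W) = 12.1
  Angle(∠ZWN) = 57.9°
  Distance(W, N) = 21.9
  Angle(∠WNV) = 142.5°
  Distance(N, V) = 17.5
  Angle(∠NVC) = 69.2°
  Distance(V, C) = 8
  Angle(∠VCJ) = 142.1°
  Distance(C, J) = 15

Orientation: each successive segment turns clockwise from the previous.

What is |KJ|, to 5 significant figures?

19.399

∠NVC = 69.2° gives VC at -149.30° from the x-axis; with |VC| = 8.0, C = (8.1193, -20.063). ∠VCJ = 142.1° gives CJ at 172.80° from the x-axis; with |CJ| = 15.0, J = (-6.7624, -18.183). Then |KJ| = |J − K| = 19.399.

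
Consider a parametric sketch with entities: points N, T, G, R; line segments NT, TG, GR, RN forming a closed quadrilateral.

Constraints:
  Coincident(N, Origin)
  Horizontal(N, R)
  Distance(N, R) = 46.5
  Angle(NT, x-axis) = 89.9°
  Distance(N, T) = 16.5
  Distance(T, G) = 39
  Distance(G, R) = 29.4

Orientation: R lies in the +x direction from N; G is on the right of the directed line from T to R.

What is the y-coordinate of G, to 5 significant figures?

-15.884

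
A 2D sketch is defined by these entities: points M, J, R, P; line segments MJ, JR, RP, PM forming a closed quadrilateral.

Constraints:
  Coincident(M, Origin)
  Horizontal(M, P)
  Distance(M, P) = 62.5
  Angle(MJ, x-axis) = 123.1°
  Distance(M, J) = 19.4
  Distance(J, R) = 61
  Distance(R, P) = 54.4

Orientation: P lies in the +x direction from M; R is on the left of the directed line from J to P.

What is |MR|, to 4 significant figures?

64.06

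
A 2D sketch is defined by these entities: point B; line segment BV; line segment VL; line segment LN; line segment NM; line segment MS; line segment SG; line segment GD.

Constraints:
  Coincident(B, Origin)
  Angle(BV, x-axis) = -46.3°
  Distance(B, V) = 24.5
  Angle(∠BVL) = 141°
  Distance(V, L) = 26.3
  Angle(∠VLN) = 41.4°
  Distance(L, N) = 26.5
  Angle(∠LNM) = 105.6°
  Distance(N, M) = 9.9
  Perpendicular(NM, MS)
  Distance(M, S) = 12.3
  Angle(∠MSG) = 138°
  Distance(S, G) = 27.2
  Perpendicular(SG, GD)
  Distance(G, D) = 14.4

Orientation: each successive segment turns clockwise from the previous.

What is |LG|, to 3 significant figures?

7.09

NM is perpendicular to MS, so MS runs at -28.3°; with |MS| = 12.3, S = (15.5, -22.7). ∠MSG = 138.0° gives SG at -70.3° from the x-axis; with |SG| = 27.2, G = (24.7, -48.3). Then |LG| = |G − L| = 7.09.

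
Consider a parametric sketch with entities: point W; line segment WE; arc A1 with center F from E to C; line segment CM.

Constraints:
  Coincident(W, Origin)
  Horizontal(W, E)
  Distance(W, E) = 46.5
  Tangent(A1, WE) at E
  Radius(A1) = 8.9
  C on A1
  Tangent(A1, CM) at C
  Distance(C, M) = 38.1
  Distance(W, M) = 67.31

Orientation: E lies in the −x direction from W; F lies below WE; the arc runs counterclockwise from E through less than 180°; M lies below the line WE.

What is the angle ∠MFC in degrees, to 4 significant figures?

76.85°

W is at the origin; WE is horizontal with |WE| = 46.5 and E on the −x side, so E = (-46.50, 0.000). Since A1 is tangent to WE there, FE ⟂ WE, so F = E + (0, -8.9) = (-46.50, -8.900). Since FC ⟂ CM (tangency), |FM| = √(8.9² + 38.1²) = 39.13 regardless of where C sits on A1. So M lies on both circle(W, 67.31) and circle(F, 39.13); the below-WE intersection is M = (-47.17, -48.02). C is the foot of the tangent from M: C = (-55.20, -10.78).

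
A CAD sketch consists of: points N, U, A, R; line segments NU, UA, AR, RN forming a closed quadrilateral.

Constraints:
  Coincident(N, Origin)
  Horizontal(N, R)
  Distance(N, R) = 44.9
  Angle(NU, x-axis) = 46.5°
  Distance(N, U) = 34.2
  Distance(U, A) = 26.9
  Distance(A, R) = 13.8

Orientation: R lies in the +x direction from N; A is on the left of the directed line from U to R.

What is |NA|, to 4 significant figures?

49.79

Checks: NU at 46.50° ✓; |UA| = 26.90 ✓; |AR| = 13.80 ✓.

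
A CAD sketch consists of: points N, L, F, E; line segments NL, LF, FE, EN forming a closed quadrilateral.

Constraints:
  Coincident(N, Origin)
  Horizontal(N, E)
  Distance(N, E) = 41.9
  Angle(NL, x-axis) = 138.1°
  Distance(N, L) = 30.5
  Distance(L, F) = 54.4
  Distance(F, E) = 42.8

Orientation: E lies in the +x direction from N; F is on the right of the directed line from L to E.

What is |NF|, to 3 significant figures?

26.1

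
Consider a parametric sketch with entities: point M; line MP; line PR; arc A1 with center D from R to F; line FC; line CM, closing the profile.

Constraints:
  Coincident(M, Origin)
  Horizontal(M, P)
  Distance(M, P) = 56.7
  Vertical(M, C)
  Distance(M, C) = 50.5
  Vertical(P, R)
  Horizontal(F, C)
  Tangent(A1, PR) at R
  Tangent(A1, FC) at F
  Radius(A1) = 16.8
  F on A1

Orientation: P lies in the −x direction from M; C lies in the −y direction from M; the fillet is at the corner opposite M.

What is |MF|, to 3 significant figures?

64.4

M is at the origin; MP is horizontal with |MP| = 56.7 and P on the −x side, so P = (-56.7, 0.00). MC is vertical with |MC| = 50.5 and C on the −y side, so C = (0.00, -50.5). The virtual corner opposite M is at (-56.7, -50.5). A1 meets PR tangentially, so DR is at right angles to PR and A1 meets FC tangentially, so DF is at right angles to FC, with radius 16.8, so the center D sits 16.8 in from both sides at D = (-39.9, -33.7). That places the tangent points at R = (-56.7, -33.7) on PR and F = (-39.9, -50.5) on FC. Then |MF| = |F − M| = 64.4.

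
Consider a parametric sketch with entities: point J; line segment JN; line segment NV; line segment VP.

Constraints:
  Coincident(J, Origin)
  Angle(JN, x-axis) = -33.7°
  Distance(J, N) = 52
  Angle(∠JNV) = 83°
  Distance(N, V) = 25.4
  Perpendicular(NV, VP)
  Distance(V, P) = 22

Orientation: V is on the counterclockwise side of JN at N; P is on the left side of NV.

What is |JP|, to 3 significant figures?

35.2

J is at the origin; JN runs at -33.7° with length 52.0, so N = 52.0·(cos -33.7°, sin -33.7°) = (43.3, -28.9). ∠JNV = 83.0°, so NV runs at -33.7° + (180° − 83.0°) = 63.3° from the x-axis; with |NV| = 25.4, V = N + 25.4·(cos 63.3°, sin 63.3°) = (54.7, -6.16). The perpendicularity gives VP at right angles to NV; with |VP| = 22.0 on the left of NV, P = V + 22.0·(-0.893, 0.449) = (35.0, 3.72). Then |JP| = |P − J| = 35.2.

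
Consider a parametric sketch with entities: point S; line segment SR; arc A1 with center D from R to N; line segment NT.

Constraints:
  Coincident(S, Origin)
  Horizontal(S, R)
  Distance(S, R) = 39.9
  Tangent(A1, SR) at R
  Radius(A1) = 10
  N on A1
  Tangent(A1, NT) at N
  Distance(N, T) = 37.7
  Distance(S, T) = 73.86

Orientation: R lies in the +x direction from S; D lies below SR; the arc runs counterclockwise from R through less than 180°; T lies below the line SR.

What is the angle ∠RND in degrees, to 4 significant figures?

22.45°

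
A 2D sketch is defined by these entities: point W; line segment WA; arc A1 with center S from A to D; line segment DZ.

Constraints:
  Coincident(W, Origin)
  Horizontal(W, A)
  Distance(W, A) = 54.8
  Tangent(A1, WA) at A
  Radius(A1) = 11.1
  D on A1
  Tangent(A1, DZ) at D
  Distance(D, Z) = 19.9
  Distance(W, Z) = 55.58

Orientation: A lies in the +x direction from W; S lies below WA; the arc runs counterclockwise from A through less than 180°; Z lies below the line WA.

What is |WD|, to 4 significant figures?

45.38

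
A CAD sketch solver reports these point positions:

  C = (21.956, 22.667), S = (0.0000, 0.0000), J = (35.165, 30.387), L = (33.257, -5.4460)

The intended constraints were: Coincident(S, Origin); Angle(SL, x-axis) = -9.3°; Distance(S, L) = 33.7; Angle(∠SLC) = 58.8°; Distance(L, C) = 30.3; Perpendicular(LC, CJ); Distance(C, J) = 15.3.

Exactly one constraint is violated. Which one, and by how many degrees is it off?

Perpendicular(LC, CJ) — off by 8.40°.

S = (0.00, 0.00) ✓; SL at -9.300° ✓; |SL| = 33.70 ✓; ∠SLC = 58.80° ✓; |LC| = 30.30 ✓; ∠(LC, CJ) = 81.60° ✗; |CJ| = 15.30 ✓.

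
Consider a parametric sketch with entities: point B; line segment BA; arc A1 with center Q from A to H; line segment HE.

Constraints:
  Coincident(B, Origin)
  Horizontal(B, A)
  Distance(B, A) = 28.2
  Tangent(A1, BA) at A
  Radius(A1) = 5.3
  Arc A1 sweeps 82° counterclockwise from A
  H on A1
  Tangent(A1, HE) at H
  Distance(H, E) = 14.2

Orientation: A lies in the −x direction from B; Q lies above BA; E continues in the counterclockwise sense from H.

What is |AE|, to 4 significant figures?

19.98

B is at the origin; B and A share the same y with |BA| = 28.2 and A on the −x side, so A = (-28.20, 0.000). A1 meets BA tangentially, so QA is at right angles to BA, so Q = A + (0, 5.3) = (-28.20, 5.300). On A1, A sits at bearing -90° from Q; an 82° counterclockwise sweep puts H at bearing -8°, so H = Q + 5.3·(cos -8°, sin -8°) = (-22.95, 4.562). A1 meets HE tangentially, so QH is at right angles to HE, so HE runs along (−sin -8°, cos -8°); with |HE| = 14.2, E = (-20.98, 18.62). Then |AE| = |E − A| = 19.98.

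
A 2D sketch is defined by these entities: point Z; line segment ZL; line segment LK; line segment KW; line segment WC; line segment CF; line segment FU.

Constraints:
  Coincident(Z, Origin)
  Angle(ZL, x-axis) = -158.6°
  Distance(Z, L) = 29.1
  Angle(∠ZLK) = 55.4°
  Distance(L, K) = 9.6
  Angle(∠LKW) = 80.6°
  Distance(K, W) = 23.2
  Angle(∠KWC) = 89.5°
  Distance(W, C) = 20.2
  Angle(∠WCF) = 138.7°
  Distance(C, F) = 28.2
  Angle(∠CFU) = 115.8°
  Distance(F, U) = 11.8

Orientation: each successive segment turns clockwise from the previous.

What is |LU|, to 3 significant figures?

29.8

∠WCF = 138.7° gives CF at -154° from the x-axis; with |CF| = 28.2, F = (-36.8, -41.0). ∠CFU = 115.8° gives FU at 141° from the x-axis; with |FU| = 11.8, U = (-46.1, -33.6). Then |LU| = |U − L| = 29.8.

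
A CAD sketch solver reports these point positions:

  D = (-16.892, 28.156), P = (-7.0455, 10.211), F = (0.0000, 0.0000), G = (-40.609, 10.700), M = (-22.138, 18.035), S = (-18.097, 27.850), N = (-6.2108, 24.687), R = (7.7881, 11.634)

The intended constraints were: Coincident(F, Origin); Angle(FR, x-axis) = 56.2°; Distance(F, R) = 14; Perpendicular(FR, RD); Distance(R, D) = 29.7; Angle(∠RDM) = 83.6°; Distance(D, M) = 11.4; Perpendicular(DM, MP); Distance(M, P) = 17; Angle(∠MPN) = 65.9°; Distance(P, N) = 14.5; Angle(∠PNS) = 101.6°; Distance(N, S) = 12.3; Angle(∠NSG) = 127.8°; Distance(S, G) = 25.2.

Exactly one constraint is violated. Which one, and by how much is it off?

Distance(S, G) = 25.2 — off by 3.10.

F = (0.00, 0.00) ✓; FR at 56.20° ✓; |FR| = 14.00 ✓; ∠(FR, RD) = 90.00° ✓; |RD| = 29.70 ✓; ∠RDM = 83.60° ✓; |DM| = 11.40 ✓; ∠(DM, MP) = 90.00° ✓; |MP| = 17.00 ✓; ∠MPN = 65.90° ✓; |PN| = 14.50 ✓; ∠PNS = 101.6° ✓; |NS| = 12.30 ✓; ∠NSG = 127.8° ✓; |SG| = 28.30 ✗.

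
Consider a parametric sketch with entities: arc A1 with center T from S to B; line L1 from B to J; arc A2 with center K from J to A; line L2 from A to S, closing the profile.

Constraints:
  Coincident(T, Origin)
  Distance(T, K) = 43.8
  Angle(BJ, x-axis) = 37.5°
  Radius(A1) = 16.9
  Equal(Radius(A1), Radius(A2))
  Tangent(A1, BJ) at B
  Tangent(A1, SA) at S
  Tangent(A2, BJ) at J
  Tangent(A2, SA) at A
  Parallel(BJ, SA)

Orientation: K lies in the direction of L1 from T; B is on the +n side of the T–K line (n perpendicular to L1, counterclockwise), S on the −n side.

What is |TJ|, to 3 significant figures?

46.9

The slot axis is L1's direction at 37.5°, so u = (cos 37.5°, sin 37.5°) = (0.793, 0.609) and n = (−sin 37.5°, cos 37.5°) = (-0.609, 0.793). T is at the origin and K lies 43.8 along u from T, so K = 43.8·u = (34.7, 26.7). Tangency of A1 to both parallel lines with radius 16.9 puts B and S at T ± 16.9·n: B = (-10.3, 13.4), S = (10.3, -13.4). Equal radii place J and A the same way about K: J = K + 16.9·n = (24.5, 40.1), A = K − 16.9·n = (45.0, 13.3). Then |TJ| = |J − T| = 46.9.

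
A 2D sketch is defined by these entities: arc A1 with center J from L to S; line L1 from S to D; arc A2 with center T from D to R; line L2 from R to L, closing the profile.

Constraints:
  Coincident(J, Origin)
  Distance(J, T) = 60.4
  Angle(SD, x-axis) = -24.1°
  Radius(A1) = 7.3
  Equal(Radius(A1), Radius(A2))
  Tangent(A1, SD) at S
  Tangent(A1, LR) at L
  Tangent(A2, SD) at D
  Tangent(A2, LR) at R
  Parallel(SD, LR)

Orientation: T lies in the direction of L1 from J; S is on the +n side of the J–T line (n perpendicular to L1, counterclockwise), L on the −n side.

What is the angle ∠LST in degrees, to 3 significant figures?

83.1°

The slot axis is L1's direction at -24.1°, so u = (cos -24.1°, sin -24.1°) = (0.913, -0.408) and n = (−sin -24.1°, cos -24.1°) = (0.408, 0.913). J is at the origin and T lies 60.4 along u from J, so T = 60.4·u = (55.1, -24.7). Tangency of A1 to both parallel lines with radius 7.3 puts S and L at J ± 7.3·n: S = (2.98, 6.66), L = (-2.98, -6.66). Then cos ∠LST = SL·ST / (|SL||ST|), giving 83.1°.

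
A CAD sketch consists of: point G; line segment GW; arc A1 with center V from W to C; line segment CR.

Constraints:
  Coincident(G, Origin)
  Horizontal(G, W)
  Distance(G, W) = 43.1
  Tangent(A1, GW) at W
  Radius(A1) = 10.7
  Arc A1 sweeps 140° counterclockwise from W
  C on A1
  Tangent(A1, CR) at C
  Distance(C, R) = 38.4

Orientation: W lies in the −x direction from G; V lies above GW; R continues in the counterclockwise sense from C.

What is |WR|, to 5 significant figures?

49.063

On A1, W sits at bearing -90° from V; a 140° counterclockwise sweep puts C at bearing 50°, so C = V + 10.7·(cos 50°, sin 50°) = (-36.222, 18.897). Since A1 is tangent to CR there, VC ⟂ CR, so CR runs along (−sin 50°, cos 50°); with |CR| = 38.4, R = (-65.638, 43.580). Then |WR| = |R − W| = 49.063.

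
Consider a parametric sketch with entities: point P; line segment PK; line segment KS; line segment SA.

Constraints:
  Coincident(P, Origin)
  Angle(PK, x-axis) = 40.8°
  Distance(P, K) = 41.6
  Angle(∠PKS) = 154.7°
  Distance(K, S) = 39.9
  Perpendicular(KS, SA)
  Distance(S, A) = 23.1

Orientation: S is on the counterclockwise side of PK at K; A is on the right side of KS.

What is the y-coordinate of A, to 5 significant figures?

54.302

∠PKS = 154.7°, so KS runs at 40.8° + (180° − 154.7°) = 66.100° from the x-axis; with |KS| = 39.9, S = K + 39.9·(cos 66.100°, sin 66.100°) = (47.656, 63.661). KS is perpendicular to SA; with |SA| = 23.1 on the right of KS, A = S + 23.1·(0.91425, -0.40514) = (68.775, 54.302). So A.y = 54.302.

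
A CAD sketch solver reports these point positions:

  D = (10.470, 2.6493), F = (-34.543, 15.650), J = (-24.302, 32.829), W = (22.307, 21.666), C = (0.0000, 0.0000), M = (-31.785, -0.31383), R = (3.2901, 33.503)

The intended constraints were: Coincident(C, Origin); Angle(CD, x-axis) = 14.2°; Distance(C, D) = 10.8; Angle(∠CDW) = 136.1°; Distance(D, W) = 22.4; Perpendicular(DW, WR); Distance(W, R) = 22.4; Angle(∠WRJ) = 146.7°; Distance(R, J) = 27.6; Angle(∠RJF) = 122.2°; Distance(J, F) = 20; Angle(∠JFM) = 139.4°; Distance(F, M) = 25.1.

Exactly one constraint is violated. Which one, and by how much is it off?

Distance(F, M) = 25.1 — off by 8.90.

C = (0.00, 0.00) ✓; CD at 14.20° ✓; |CD| = 10.80 ✓; ∠CDW = 136.1° ✓; |DW| = 22.40 ✓; ∠(DW, WR) = 90.00° ✓; |WR| = 22.40 ✓; ∠WRJ = 146.7° ✓; |RJ| = 27.60 ✓; ∠RJF = 122.2° ✓; |JF| = 20.00 ✓; ∠JFM = 139.4° ✓; |FM| = 16.20 ✗.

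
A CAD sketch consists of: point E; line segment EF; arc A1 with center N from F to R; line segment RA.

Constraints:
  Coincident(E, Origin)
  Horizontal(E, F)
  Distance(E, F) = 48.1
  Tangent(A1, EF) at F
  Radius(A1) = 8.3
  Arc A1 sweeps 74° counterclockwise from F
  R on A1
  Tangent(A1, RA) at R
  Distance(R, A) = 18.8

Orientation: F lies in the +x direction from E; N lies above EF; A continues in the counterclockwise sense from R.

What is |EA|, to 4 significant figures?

65.82

E is at the origin; E and F share the same y with |EF| = 48.1 and F on the +x side, so F = (48.10, 0.000). A1 meets EF tangentially, so NF is at right angles to EF, so N = F + (0, 8.3) = (48.10, 8.300). On A1, F sits at bearing -90° from N; a 74° counterclockwise sweep puts R at bearing -16°, so R = N + 8.3·(cos -16°, sin -16°) = (56.08, 6.012). Tangency of A1 to RA means the radius NR is perpendicular to RA, so RA runs along (−sin -16°, cos -16°); with |RA| = 18.8, A = (61.26, 24.08). Then |EA| = |A − E| = 65.82.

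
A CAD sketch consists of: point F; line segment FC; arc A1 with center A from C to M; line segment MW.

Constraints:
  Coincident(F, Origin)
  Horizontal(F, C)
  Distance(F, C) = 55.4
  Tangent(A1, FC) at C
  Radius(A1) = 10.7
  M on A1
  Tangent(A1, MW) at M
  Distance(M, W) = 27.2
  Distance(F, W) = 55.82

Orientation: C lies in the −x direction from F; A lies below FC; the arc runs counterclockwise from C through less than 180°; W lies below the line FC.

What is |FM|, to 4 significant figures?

65.22

Checks: |AM| = 10.70 ✓; ∠(AM, MW) = 90.00° ✓; |MW| = 27.20 ✓; |FW| = 55.82 ✓.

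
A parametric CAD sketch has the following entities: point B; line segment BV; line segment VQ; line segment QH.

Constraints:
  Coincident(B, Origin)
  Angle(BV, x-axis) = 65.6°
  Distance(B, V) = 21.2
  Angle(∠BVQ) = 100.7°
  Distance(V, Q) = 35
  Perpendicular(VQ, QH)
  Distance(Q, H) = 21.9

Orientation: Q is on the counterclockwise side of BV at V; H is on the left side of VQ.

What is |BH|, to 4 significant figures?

38.95

∠BVQ = 100.7°, so VQ runs at 65.6° + (180° − 100.7°) = 144.9° from the x-axis; with |VQ| = 35.0, Q = V + 35.0·(cos 144.9°, sin 144.9°) = (-19.88, 39.43). VQ ⟂ QH; with |QH| = 21.9 on the left of VQ, H = Q + 21.9·(-0.5750, -0.8181) = (-32.47, 21.51). Then |BH| = |H − B| = 38.95.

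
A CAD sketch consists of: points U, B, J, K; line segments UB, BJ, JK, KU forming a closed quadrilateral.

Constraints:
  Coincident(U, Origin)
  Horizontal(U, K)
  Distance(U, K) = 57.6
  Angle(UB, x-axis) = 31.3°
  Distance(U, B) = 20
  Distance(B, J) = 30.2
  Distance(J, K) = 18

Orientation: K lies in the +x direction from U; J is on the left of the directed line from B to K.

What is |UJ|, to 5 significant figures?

49.202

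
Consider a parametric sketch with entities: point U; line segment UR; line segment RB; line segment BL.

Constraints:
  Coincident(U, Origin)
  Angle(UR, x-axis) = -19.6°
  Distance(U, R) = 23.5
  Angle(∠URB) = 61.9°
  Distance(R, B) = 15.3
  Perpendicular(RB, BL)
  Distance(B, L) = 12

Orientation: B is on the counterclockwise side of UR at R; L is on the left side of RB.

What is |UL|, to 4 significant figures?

9.701

U is at the origin; UR runs at -19.6° with length 23.5, so R = 23.5·(cos -19.6°, sin -19.6°) = (22.14, -7.883). ∠URB = 61.9°, so RB runs at -19.6° + (180° − 61.9°) = 98.50° from the x-axis; with |RB| = 15.3, B = R + 15.3·(cos 98.50°, sin 98.50°) = (19.88, 7.249). RB is perpendicular to BL; with |BL| = 12.0 on the left of RB, L = B + 12.0·(-0.9890, -0.1478) = (8.009, 5.475). Then |UL| = |L − U| = 9.701.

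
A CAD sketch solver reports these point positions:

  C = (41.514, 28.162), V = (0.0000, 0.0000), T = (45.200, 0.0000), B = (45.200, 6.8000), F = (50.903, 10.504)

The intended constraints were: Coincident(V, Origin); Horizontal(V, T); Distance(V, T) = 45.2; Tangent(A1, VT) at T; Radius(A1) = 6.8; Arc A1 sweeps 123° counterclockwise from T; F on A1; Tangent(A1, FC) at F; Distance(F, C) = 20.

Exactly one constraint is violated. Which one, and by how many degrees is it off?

Tangent(A1, FC) at F — off by 5.00°.

V = (0.00, 0.00) ✓; V.y = 0.00, T.y = 0.00 ✓; |VT| = 45.20 ✓; ∠(BT, TV) = 90.00° ✓; |BT| = 6.800 ✓; bearing(B→F) − bearing(B→T) = 123.0° ✓; |BF| = 6.800 ✓; ∠(BF, FC) = 95.00° ✗; |FC| = 20.00 ✓.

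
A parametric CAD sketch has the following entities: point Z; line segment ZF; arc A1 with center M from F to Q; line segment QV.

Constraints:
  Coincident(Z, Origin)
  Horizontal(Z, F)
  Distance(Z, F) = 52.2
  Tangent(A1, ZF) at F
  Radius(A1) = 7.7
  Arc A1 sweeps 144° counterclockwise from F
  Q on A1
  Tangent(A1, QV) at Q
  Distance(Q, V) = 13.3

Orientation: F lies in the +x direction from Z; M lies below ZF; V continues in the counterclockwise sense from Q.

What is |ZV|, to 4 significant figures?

62.35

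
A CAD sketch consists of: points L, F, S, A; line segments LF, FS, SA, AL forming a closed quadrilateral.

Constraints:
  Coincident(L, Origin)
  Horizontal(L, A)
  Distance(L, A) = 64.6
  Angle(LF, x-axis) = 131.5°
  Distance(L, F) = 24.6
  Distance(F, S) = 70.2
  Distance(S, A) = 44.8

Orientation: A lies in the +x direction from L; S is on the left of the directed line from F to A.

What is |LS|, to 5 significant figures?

65.260

Checks: |FS| = 70.20 ✓; |SA| = 44.80 ✓.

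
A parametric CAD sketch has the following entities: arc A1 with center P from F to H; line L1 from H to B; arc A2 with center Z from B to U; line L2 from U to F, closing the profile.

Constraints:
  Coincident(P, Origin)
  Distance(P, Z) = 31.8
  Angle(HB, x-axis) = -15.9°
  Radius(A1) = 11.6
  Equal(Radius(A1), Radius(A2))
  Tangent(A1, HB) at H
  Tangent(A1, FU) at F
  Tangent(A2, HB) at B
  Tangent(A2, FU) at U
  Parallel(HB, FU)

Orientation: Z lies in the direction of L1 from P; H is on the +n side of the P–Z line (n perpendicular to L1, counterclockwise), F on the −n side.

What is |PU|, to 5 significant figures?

33.850

The slot axis is L1's direction at -15.9°, so u = (cos -15.9°, sin -15.9°) = (0.96174, -0.27396) and n = (−sin -15.9°, cos -15.9°) = (0.27396, 0.96174). P is at the origin and Z lies 31.8 along u from P, so Z = 31.8·u = (30.583, -8.7119). Tangency of A1 to both parallel lines with radius 11.6 puts H and F at P ± 11.6·n: H = (3.1779, 11.156), F = (-3.1779, -11.156). Equal radii place B and U the same way about Z: B = Z + 11.6·n = (33.761, 2.4443), U = Z − 11.6·n = (27.405, -19.868). Then |PU| = |U − P| = 33.850.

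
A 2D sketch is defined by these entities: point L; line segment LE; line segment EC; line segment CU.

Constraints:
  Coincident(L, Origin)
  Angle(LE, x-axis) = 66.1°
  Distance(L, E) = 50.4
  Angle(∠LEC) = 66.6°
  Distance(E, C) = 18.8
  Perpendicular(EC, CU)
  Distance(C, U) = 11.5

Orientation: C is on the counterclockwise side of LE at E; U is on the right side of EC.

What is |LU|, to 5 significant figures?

57.768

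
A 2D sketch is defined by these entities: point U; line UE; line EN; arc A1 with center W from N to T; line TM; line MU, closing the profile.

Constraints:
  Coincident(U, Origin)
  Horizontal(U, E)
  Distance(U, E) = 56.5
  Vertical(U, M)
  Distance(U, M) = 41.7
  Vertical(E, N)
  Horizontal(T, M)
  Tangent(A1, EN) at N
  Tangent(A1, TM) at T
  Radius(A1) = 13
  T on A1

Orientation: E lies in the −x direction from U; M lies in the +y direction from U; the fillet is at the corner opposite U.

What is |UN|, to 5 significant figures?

63.371

U is at the origin; UE is horizontal with |UE| = 56.5 and E on the −x side, so E = (-56.500, 0.0000). U and M share the same x with |UM| = 41.7 and M on the +y side, so M = (0.0000, 41.700). The virtual corner opposite U is at (-56.500, 41.700). The tangent condition forces WN to be normal to EN and the tangent condition forces WT to be normal to TM, with radius 13.0, so the center W sits 13.0 in from both sides at W = (-43.500, 28.700). That places the tangent points at N = (-56.500, 28.700) on EN and T = (-43.500, 41.700) on TM. Then |UN| = |N − U| = 63.371.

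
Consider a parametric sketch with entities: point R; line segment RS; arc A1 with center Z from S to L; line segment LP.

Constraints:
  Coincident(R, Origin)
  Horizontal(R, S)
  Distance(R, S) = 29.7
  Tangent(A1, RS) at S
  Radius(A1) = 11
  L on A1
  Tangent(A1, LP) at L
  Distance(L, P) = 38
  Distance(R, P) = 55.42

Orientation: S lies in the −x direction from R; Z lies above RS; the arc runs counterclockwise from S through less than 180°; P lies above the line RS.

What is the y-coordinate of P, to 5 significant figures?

50.101

Checks: |ZL| = 11.00 ✓; ∠(ZL, LP) = 90.00° ✓; |LP| = 38.00 ✓; |RP| = 55.42 ✓.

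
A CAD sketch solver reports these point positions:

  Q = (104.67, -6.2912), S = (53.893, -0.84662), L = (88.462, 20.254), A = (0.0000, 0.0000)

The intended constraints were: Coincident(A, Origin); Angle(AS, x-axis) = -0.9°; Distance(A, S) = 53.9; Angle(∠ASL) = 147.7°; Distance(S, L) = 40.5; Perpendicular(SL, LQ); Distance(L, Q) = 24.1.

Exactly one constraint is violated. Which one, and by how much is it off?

Distance(L, Q) = 24.1 — off by 7.00.

A = (0.00, 0.00) ✓; AS at -0.9000° ✓; |AS| = 53.90 ✓; ∠ASL = 147.7° ✓; |SL| = 40.50 ✓; ∠(SL, LQ) = 89.99° ✓; |LQ| = 31.10 ✗.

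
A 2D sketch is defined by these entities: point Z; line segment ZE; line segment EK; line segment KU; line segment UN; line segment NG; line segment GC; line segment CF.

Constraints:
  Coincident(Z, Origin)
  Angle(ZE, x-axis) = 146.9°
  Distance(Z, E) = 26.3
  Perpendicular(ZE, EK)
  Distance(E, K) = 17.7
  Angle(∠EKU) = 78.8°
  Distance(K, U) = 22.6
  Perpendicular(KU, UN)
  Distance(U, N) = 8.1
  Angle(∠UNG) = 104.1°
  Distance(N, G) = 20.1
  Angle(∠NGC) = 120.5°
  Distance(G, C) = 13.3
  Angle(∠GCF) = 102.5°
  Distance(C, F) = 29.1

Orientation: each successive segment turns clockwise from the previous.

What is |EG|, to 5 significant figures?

4.3789

KU ⟂ UN, so UN runs at -134.30°; with |UN| = 8.1, N = (-1.8485, 7.6088). ∠UNG = 104.1° gives NG at 149.80° from the x-axis; with |NG| = 20.1, G = (-19.220, 17.720). Then |EG| = |G − E| = 4.3789.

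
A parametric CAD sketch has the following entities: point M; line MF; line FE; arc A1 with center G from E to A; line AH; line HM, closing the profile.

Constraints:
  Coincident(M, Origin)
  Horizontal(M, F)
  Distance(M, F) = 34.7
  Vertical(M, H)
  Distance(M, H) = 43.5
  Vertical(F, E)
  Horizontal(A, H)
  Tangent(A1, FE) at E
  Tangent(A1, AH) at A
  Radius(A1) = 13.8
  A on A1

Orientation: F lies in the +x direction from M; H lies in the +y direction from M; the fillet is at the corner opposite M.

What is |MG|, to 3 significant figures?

36.3

M is at the origin; M and F share the same y with |MF| = 34.7 and F on the +x side, so F = (34.7, 0.00). M and H share the same x with |MH| = 43.5 and H on the +y side, so H = (0.00, 43.5). The virtual corner opposite M is at (34.7, 43.5). A1 meets FE tangentially, so GE is at right angles to FE and tangency of A1 to AH means the radius GA is perpendicular to AH, with radius 13.8, so the center G sits 13.8 in from both sides at G = (20.9, 29.7). Then |MG| = |G − M| = 36.3.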